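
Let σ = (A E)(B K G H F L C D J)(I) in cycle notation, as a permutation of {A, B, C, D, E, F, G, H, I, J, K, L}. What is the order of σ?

The cycle type of σ is (9, 2, 1).
Since disjoint cycles commute, ord(σ) = lcm(9, 2) = 18.

18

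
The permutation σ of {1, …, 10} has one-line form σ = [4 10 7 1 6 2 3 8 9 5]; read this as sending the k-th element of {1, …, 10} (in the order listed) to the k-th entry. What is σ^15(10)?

2

Tracing 10 → 5 → … returns to 10 after 4 steps, so 10 lies in a 4-cycle (2 10 5 6).
On a 4-cycle, σ^4 is the identity, so σ^15 = σ^3 there (15 ≡ 3 mod 4).
Advancing 3 steps from 10: 10 → 5 → 6 → 2.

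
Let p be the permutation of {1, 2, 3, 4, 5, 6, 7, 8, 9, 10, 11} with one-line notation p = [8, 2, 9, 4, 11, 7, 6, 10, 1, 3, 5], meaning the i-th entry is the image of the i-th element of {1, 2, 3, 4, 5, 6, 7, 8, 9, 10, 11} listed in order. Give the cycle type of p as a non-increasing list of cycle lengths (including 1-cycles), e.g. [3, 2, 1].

[5, 2, 2, 1, 1]

The disjoint cycles are (1, 8, 10, 3, 9)(2)(4)(5, 11)(6, 7), with lengths 5, 2, 2, 1, 1 in non-increasing order.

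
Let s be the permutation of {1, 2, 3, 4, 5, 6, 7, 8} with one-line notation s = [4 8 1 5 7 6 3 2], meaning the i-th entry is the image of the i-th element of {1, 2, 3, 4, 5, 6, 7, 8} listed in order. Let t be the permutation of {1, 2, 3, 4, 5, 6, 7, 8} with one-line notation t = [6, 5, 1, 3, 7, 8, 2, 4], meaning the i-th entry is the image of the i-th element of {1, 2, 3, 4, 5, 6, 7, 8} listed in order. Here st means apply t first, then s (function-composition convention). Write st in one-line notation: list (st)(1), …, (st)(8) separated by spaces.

(st)(x) = s(t(x)). Computing each image: s(t(1)) = s(6) = 6, s(t(2)) = s(5) = 7, s(t(3)) = s(1) = 4, s(t(4)) = s(3) = 1, s(t(5)) = s(7) = 3, s(t(6)) = s(8) = 2, s(t(7)) = s(2) = 8, s(t(8)) = s(4) = 5.
Hence st = [6 7 4 1 3 2 8 5].

6 7 4 1 3 2 8 5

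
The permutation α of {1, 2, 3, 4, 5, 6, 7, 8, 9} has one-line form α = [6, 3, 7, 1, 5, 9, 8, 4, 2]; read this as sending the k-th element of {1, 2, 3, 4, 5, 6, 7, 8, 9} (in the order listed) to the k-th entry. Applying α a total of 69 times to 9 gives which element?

4

Tracing 9 → 2 → … returns to 9 after 8 steps, so 9 lies in an 8-cycle (1 6 9 2 3 7 8 4).
Since the cycle has length 8, α^69 acts on it the same as α^5 (69 mod 8 = 5).
Stepping 5 places around the cycle: 9 → 2 → 3 → 7 → 8 → 4.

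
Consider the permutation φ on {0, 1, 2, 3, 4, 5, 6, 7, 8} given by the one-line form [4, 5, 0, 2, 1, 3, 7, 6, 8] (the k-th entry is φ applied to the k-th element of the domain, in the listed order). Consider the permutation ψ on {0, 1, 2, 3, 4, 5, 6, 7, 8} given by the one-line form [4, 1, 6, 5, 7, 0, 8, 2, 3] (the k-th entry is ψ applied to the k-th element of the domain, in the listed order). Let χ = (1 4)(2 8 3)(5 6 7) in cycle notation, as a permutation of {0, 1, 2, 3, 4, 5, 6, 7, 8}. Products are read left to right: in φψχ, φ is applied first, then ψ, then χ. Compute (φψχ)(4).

4

Apply the permutations in order: φ(4) = 1, then ψ(1) = 1, then χ(1) = 4. So (φψχ)(4) = 4.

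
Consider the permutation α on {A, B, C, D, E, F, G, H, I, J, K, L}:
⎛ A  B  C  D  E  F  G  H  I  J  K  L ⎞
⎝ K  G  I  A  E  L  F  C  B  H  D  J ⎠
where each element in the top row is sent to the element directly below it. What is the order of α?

24

Writing α as disjoint cycles, the cycle lengths are 8, 3, 1.
The order of α is the least common multiple of its cycle lengths: lcm(8, 3) = 24.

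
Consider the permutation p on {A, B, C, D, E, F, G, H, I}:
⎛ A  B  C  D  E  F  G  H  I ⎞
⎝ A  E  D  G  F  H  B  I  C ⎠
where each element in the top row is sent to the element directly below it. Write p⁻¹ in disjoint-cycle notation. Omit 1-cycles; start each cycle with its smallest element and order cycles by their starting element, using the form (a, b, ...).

(B, G, D, C, I, H, F, E)

The cycle decomposition of p is (B, E, F, H, I, C, D, G).
Reversing each cycle (and rotating so the smallest element leads) gives p⁻¹ = (B, G, D, C, I, H, F, E).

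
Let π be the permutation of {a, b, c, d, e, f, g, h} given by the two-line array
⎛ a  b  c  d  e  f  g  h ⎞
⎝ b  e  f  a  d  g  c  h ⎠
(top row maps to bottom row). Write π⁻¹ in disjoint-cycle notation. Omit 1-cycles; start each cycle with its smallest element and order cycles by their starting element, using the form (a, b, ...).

(a, d, e, b)(c, g, f)

First write π in disjoint cycles: (a, b, e, d)(c, f, g).
Reversing each cycle (and rotating so the smallest element leads) gives π⁻¹ = (a, d, e, b)(c, g, f).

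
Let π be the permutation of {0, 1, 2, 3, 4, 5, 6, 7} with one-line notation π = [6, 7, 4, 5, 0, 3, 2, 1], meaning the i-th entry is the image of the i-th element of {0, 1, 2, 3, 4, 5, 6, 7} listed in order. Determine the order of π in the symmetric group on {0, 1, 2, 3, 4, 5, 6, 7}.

The disjoint-cycle form of π has cycle lengths 4, 2, 2.
The order of π is the least common multiple of its cycle lengths: lcm(4, 2, 2) = 4.

4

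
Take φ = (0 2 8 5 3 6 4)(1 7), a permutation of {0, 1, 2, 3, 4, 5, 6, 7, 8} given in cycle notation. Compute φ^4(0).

3

0 lies in the 7-cycle (0 2 8 5 3 6 4).
Stepping 4 places around the cycle: 0 → 2 → 8 → 5 → 3.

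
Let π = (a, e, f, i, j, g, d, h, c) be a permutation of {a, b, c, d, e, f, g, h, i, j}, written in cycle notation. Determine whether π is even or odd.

The cycle lengths are 9, 1.
A cycle is odd iff its length is even; π has 0 even-length cycles, so sgn(π) = (−1)^0 and π is even.

even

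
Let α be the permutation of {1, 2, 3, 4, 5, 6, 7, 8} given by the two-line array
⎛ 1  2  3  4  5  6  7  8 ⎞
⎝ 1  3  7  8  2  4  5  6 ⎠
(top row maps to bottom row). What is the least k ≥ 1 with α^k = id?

12

Writing α as disjoint cycles, the cycle lengths are 4, 3, 1.
Since disjoint cycles commute, ord(α) = lcm(4, 3) = 12.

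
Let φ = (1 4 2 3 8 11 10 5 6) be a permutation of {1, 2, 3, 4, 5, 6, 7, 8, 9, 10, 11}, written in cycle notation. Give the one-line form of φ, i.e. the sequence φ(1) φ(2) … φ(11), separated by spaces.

4 3 8 2 6 1 7 11 9 5 10

Reading each image from the cycles: 1↦4, 2↦3, 3↦8, 4↦2, 5↦6, 6↦1, 7↦7, 8↦11, 9↦9, 10↦5, 11↦10.
Listing these in domain order gives 4 3 8 2 6 1 7 11 9 5 10.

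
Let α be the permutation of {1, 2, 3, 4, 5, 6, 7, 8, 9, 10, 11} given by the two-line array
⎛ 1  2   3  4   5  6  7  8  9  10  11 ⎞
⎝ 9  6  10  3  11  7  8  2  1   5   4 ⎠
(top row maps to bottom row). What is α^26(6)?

8

Tracing 6 → 7 → … returns to 6 after 4 steps, so 6 lies in a 4-cycle (2 6 7 8).
On a 4-cycle, α^4 is the identity, so α^26 = α^2 there (26 ≡ 2 mod 4).
Advancing 2 steps from 6: 6 → 7 → 8.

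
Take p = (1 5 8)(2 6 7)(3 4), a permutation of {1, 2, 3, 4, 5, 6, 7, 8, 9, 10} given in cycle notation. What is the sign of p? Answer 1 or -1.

-1

The cycle lengths are 3, 3, 2, 1, 1.
A cycle of length ℓ contributes ℓ−1 transpositions, so p is a product of 2 + 2 + 1 = 5 transpositions — odd.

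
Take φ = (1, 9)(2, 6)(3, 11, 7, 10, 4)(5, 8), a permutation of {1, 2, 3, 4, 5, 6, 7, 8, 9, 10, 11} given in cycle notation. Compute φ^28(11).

11 lies in the 5-cycle (3, 11, 7, 10, 4).
On a 5-cycle, φ^5 is the identity, so φ^28 = φ^3 there (28 ≡ 3 mod 5).
Advancing 3 steps from 11: 11 → 7 → 10 → 4.

4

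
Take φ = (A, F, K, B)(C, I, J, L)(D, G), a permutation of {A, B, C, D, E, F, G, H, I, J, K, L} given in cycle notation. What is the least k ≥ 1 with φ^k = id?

4

The disjoint cycles have lengths 4, 4, 2, 1, 1.
Since disjoint cycles commute, ord(φ) = lcm(4, 4, 2) = 4.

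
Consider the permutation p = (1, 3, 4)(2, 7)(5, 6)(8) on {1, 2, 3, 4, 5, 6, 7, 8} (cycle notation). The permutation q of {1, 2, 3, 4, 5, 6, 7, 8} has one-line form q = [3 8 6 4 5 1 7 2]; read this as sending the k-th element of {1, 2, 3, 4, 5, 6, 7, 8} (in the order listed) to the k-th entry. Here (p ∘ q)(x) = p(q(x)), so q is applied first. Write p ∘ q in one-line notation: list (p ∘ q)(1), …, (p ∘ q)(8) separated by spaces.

(p ∘ q)(x) = p(q(x)). Computing each image: p(q(1)) = p(3) = 4, p(q(2)) = p(8) = 8, p(q(3)) = p(6) = 5, p(q(4)) = p(4) = 1, p(q(5)) = p(5) = 6, p(q(6)) = p(1) = 3, p(q(7)) = p(7) = 2, p(q(8)) = p(2) = 7.
Hence p ∘ q = [4 8 5 1 6 3 2 7].

4 8 5 1 6 3 2 7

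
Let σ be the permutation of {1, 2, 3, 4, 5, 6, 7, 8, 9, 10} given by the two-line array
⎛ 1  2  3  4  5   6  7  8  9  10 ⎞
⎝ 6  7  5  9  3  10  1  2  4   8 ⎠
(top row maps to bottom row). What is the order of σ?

The disjoint-cycle form of σ has cycle lengths 6, 2, 2.
Since disjoint cycles commute, ord(σ) = lcm(6, 2, 2) = 6.

6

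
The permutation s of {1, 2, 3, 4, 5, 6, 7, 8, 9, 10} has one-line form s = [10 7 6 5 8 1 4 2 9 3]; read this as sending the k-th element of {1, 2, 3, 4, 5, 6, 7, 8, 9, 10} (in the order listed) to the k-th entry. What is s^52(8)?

Tracing 8 → 2 → … returns to 8 after 5 steps, so 8 lies in a 5-cycle (2, 7, 4, 5, 8).
Powers repeat with period 5 on this cycle, and 52 mod 5 = 2, so s^52(8) = s^2(8).
Stepping 2 places around the cycle: 8 → 2 → 7.

7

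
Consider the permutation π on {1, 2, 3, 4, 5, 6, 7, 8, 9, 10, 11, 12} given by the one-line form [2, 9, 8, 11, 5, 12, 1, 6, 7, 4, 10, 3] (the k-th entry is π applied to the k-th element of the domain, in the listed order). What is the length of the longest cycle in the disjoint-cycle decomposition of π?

Decomposing into disjoint cycles gives (1 2 9 7)(3 8 6 12)(4 11 10); the longest has length 4.

4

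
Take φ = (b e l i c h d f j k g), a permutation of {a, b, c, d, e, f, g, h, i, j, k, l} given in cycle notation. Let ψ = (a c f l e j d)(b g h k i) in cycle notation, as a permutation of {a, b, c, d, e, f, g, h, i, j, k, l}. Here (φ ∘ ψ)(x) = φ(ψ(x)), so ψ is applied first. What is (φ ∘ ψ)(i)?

e

(φ ∘ ψ)(i) = φ(ψ(i)). ψ(i) = b, then φ(b) = e. So (φ ∘ ψ)(i) = e.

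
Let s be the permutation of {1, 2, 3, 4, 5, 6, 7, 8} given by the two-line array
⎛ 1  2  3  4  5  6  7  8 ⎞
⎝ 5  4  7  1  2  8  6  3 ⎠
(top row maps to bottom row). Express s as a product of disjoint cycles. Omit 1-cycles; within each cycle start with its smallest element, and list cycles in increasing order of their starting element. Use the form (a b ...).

Iterating s from 1 gives 1 → 5 → 2 → 4 → 1; that is the 4-cycle (1 5 2 4).
Continuing from each remaining unvisited element yields (1 5 2 4)(3 7 6 8).

(1 5 2 4)(3 7 6 8)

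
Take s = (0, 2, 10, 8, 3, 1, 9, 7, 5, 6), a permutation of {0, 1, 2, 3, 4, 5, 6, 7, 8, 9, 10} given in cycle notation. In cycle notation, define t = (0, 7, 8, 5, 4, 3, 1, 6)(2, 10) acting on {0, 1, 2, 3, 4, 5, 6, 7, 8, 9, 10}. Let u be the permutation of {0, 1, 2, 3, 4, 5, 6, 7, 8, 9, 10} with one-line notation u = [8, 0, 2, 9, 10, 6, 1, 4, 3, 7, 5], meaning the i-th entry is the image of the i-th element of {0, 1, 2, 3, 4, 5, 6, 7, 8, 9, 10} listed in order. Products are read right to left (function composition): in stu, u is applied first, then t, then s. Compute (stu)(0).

6

(stu)(0) = s(t(u(0))). u(0) = 8, then t(8) = 5, then s(5) = 6, so the result is 6.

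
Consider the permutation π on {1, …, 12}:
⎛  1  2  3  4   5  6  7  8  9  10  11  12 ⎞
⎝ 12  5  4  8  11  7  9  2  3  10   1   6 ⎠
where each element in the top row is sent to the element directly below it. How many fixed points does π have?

The fixed points (elements with π(x) = x) are {10}, so there is 1.

1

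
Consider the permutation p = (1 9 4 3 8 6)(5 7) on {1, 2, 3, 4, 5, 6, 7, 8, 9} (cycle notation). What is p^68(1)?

1 lies in the 6-cycle (1 9 4 3 8 6).
Since the cycle has length 6, p^68 acts on it the same as p^2 (68 mod 6 = 2).
Advancing 2 steps from 1: 1 → 9 → 4.

4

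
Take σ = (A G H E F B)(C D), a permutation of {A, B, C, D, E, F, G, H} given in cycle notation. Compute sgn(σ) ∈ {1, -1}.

1

The cycle lengths are 6, 2.
A cycle of length ℓ contributes ℓ−1 transpositions, so σ is a product of 5 + 1 = 6 transpositions — even.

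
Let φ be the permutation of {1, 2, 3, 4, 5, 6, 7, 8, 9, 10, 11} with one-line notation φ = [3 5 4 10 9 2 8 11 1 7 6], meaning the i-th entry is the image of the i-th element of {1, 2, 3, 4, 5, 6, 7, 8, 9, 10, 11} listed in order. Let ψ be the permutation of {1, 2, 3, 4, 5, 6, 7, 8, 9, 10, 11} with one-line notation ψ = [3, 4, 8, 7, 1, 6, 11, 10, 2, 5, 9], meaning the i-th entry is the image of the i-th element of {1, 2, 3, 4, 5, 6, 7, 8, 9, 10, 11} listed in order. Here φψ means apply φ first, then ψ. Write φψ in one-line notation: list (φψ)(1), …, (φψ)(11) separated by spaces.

8 1 7 5 2 4 10 9 3 11 6

Chase each element through φ then ψ: 1 → 3 → 8; 2 → 5 → 1; 3 → 4 → 7; 4 → 10 → 5; 5 → 9 → 2; 6 → 2 → 4; 7 → 8 → 10; 8 → 11 → 9; 9 → 1 → 3; 10 → 7 → 11; 11 → 6 → 6.
Collecting the images, φψ = [8 1 7 5 2 4 10 9 3 11 6].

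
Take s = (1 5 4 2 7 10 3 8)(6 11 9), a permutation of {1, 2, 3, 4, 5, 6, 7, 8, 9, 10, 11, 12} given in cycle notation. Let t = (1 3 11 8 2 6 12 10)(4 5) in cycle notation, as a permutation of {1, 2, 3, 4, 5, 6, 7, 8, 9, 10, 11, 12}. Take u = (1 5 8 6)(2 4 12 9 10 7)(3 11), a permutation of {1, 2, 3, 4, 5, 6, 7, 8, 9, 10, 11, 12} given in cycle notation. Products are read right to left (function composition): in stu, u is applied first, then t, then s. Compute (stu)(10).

10

Chase 10: u(10) = 7; t(7) = 7; s(7) = 10. Hence (stu)(10) = 10.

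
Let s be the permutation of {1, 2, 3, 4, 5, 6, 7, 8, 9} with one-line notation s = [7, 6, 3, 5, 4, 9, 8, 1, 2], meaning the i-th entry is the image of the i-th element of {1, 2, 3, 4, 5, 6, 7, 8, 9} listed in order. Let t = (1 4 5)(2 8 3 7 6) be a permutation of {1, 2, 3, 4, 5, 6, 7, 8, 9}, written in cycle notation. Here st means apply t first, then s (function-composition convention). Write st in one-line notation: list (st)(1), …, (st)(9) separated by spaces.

(st)(x) = s(t(x)). Computing each image: s(t(1)) = s(4) = 5, s(t(2)) = s(8) = 1, s(t(3)) = s(7) = 8, s(t(4)) = s(5) = 4, s(t(5)) = s(1) = 7, s(t(6)) = s(2) = 6, s(t(7)) = s(6) = 9, s(t(8)) = s(3) = 3, s(t(9)) = s(9) = 2.
Hence st = [5 1 8 4 7 6 9 3 2].

5 1 8 4 7 6 9 3 2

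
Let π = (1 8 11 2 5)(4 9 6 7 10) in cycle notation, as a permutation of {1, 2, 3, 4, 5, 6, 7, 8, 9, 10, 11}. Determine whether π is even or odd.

even

The cycle lengths are 5, 5, 1.
A cycle of length ℓ contributes ℓ−1 transpositions, so π is a product of 4 + 4 = 8 transpositions — even.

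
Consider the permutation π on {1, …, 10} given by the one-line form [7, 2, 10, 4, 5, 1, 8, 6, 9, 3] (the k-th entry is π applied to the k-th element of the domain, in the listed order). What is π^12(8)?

Tracing 8 → 6 → … returns to 8 after 4 steps, so 8 lies in a 4-cycle (1, 7, 8, 6).
Powers repeat with period 4 on this cycle, and 12 mod 4 = 0, so π^12(8) = π^0(8).
So π^12(8) = 8.

8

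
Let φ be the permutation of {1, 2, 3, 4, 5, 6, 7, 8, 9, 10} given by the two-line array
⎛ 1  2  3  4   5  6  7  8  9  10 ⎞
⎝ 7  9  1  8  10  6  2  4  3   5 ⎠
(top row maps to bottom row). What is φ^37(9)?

1

Tracing 9 → 3 → … returns to 9 after 5 steps, so 9 lies in a 5-cycle (1 7 2 9 3).
Powers repeat with period 5 on this cycle, and 37 mod 5 = 2, so φ^37(9) = φ^2(9).
Advancing 2 steps from 9: 9 → 3 → 1.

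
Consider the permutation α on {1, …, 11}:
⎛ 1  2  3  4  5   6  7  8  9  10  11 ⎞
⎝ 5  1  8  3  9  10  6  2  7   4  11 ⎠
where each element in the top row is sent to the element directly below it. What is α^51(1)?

5

Tracing 1 → 5 → … returns to 1 after 10 steps, so 1 lies in a 10-cycle (1 5 9 7 6 10 4 3 8 2).
Since the cycle has length 10, α^51 acts on it the same as α^1 (51 mod 10 = 1).
Advancing 1 step from 1: 1 → 5.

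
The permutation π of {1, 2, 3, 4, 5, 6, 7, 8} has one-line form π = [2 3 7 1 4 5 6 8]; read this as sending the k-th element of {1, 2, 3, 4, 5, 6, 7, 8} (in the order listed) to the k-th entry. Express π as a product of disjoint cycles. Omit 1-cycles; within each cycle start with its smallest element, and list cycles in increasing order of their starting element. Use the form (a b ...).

Start at 1 and follow images: 1 → 2 → 3 → 7 → 6 → 5 → 4 → 1, giving the cycle (1 2 3 7 6 5 4).
Continuing from each remaining unvisited element yields (1 2 3 7 6 5 4).

(1 2 3 7 6 5 4)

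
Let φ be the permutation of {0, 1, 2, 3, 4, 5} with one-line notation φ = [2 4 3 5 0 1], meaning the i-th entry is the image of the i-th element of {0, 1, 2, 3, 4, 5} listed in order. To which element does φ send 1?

4

1 is element number 2 of the domain, and entry number 2 of the one-line form is 4, so φ(1) = 4.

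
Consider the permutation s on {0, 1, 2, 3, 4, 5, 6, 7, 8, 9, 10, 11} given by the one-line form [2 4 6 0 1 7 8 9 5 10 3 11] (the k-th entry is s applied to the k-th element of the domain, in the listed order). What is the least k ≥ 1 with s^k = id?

18

Writing s as disjoint cycles, the cycle lengths are 9, 2, 1.
Since disjoint cycles commute, ord(s) = lcm(9, 2) = 18.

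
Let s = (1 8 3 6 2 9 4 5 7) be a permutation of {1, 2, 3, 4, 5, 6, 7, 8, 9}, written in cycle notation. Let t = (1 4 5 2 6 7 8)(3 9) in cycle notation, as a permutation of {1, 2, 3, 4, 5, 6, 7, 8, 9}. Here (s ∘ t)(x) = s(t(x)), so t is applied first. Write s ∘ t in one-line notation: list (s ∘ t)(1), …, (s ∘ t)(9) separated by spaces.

5 2 4 7 9 1 3 8 6

Chase each element through t then s: 1 → 4 → 5; 2 → 6 → 2; 3 → 9 → 4; 4 → 5 → 7; 5 → 2 → 9; 6 → 7 → 1; 7 → 8 → 3; 8 → 1 → 8; 9 → 3 → 6.
So s ∘ t in one-line form is 5 2 4 7 9 1 3 8 6.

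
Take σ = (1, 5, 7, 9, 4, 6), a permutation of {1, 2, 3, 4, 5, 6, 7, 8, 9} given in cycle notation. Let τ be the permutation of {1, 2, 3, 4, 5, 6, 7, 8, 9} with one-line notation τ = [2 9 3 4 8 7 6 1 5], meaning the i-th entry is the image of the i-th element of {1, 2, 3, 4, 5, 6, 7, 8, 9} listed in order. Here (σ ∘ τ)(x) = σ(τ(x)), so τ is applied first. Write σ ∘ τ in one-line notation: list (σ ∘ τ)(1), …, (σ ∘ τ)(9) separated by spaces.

2 4 3 6 8 9 1 5 7

For each element, apply τ then σ: 1 → 2 → 2; 2 → 9 → 4; 3 → 3 → 3; 4 → 4 → 6; 5 → 8 → 8; 6 → 7 → 9; 7 → 6 → 1; 8 → 1 → 5; 9 → 5 → 7.
So σ ∘ τ in one-line form is 2 4 3 6 8 9 1 5 7.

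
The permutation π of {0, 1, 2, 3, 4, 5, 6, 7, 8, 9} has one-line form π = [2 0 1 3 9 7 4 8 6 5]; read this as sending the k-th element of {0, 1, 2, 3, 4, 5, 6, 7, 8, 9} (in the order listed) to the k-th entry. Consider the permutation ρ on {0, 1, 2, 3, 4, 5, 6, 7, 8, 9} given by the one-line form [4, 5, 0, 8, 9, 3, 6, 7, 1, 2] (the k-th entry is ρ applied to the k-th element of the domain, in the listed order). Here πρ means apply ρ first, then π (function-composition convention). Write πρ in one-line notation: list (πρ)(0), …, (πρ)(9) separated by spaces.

(πρ)(x) = π(ρ(x)). Computing each image: π(ρ(0)) = π(4) = 9, π(ρ(1)) = π(5) = 7, π(ρ(2)) = π(0) = 2, π(ρ(3)) = π(8) = 6, π(ρ(4)) = π(9) = 5, π(ρ(5)) = π(3) = 3, π(ρ(6)) = π(6) = 4, π(ρ(7)) = π(7) = 8, π(ρ(8)) = π(1) = 0, π(ρ(9)) = π(2) = 1.
Hence πρ = [9 7 2 6 5 3 4 8 0 1].

9 7 2 6 5 3 4 8 0 1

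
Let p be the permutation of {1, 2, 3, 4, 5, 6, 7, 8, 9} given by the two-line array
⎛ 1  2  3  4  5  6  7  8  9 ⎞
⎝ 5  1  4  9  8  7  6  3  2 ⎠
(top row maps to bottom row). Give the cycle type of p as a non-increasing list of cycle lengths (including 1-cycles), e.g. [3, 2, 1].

[7, 2]

The disjoint cycles are (1 5 8 3 4 9 2)(6 7), with lengths 7, 2 in non-increasing order.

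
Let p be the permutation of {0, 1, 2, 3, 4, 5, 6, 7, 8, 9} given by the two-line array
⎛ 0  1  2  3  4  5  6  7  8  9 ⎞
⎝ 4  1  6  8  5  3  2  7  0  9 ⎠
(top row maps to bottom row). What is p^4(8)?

Tracing 8 → 0 → … returns to 8 after 5 steps, so 8 lies in a 5-cycle (0, 4, 5, 3, 8).
Stepping 4 places around the cycle: 8 → 0 → 4 → 5 → 3.

3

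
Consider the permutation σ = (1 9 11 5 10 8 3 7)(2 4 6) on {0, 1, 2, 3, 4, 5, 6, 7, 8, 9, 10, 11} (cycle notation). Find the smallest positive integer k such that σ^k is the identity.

The disjoint cycles have lengths 8, 3, 1.
Since disjoint cycles commute, ord(σ) = lcm(8, 3) = 24.

24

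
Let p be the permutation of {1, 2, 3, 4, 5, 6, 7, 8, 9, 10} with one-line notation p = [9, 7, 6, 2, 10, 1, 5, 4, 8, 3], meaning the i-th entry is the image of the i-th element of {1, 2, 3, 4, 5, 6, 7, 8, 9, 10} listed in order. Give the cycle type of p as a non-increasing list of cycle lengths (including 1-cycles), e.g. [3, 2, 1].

[10]

The disjoint cycles are (1, 9, 8, 4, 2, 7, 5, 10, 3, 6), with lengths 10 in non-increasing order.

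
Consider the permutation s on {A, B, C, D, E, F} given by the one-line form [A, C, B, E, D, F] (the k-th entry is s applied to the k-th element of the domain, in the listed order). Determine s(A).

A is element number 1 of the domain, and entry number 1 of the one-line form is A, so s(A) = A.

A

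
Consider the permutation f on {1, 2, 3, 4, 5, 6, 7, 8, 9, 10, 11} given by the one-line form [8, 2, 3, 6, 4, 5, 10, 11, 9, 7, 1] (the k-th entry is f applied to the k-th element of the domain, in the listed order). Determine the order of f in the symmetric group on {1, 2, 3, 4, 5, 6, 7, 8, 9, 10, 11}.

6

The disjoint-cycle form of f has cycle lengths 3, 3, 2, 1, 1, 1.
Since disjoint cycles commute, ord(f) = lcm(3, 3, 2) = 6.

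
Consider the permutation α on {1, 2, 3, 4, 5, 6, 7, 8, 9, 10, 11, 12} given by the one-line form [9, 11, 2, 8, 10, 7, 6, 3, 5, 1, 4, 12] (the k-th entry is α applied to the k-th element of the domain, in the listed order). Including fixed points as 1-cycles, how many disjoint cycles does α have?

4

The cycle decomposition is (1 9 5 10)(2 11 4 8 3)(6 7)(12), which has 4 cycles (counting 1-cycles).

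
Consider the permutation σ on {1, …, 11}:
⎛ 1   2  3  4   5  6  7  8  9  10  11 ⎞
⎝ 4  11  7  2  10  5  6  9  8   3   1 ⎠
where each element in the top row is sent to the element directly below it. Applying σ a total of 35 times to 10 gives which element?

10

Tracing 10 → 3 → … returns to 10 after 5 steps, so 10 lies in a 5-cycle (3 7 6 5 10).
Powers repeat with period 5 on this cycle, and 35 mod 5 = 0, so σ^35(10) = σ^0(10).
So σ^35(10) = 10.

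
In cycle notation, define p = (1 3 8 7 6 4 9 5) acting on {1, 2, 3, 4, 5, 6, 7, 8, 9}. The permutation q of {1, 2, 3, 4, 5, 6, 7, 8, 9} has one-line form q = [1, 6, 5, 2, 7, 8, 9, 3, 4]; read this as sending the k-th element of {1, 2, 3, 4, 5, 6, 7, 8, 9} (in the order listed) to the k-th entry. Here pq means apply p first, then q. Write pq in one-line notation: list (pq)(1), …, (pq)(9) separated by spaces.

5 6 3 4 1 2 8 9 7

(pq)(x) = q(p(x)). Computing each image: q(p(1)) = q(3) = 5, q(p(2)) = q(2) = 6, q(p(3)) = q(8) = 3, q(p(4)) = q(9) = 4, q(p(5)) = q(1) = 1, q(p(6)) = q(4) = 2, q(p(7)) = q(6) = 8, q(p(8)) = q(7) = 9, q(p(9)) = q(5) = 7.
Hence pq = [5 6 3 4 1 2 8 9 7].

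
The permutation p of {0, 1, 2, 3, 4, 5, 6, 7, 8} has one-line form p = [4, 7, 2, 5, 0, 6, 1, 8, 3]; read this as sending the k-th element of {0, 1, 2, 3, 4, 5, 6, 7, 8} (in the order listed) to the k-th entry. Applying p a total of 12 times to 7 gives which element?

Tracing 7 → 8 → … returns to 7 after 6 steps, so 7 lies in a 6-cycle (1, 7, 8, 3, 5, 6).
On a 6-cycle, p^6 is the identity, so p^12 = p^0 there (12 ≡ 0 mod 6).
So p^12(7) = 7.

7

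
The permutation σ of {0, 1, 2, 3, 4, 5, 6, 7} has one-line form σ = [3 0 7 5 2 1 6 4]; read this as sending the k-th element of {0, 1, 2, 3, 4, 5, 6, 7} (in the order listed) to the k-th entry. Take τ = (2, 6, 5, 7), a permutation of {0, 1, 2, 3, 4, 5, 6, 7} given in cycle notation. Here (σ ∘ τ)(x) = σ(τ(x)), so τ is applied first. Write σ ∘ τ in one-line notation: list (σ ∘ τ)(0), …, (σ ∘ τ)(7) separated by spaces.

Chase each element through τ then σ: 0 → 0 → 3; 1 → 1 → 0; 2 → 6 → 6; 3 → 3 → 5; 4 → 4 → 2; 5 → 7 → 4; 6 → 5 → 1; 7 → 2 → 7.
So σ ∘ τ in one-line form is 3 0 6 5 2 4 1 7.

3 0 6 5 2 4 1 7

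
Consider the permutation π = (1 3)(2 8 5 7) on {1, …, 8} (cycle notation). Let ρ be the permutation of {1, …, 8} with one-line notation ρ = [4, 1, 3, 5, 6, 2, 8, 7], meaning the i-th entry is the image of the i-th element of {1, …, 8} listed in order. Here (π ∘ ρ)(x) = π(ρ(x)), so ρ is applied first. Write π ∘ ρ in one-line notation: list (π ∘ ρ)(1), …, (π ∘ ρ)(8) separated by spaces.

(π ∘ ρ)(x) = π(ρ(x)). Computing each image: π(ρ(1)) = π(4) = 4, π(ρ(2)) = π(1) = 3, π(ρ(3)) = π(3) = 1, π(ρ(4)) = π(5) = 7, π(ρ(5)) = π(6) = 6, π(ρ(6)) = π(2) = 8, π(ρ(7)) = π(8) = 5, π(ρ(8)) = π(7) = 2.
Hence π ∘ ρ = [4 3 1 7 6 8 5 2].

4 3 1 7 6 8 5 2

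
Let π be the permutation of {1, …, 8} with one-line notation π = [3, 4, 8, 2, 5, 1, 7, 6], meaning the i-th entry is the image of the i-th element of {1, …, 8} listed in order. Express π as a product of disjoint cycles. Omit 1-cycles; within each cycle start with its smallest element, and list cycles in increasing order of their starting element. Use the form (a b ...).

Start at 1 and follow images: 1 → 3 → 8 → 6 → 1, giving the cycle (1 3 8 6).
Continuing from each remaining unvisited element yields (1 3 8 6)(2 4).

(1 3 8 6)(2 4)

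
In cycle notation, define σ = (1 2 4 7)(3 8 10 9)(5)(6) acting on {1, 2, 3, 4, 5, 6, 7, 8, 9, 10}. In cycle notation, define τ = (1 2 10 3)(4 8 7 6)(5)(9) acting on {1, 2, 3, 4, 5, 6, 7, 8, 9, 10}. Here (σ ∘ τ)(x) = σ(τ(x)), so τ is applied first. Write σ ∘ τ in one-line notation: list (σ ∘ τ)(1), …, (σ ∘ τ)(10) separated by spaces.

4 9 2 10 5 7 6 1 3 8

(σ ∘ τ)(x) = σ(τ(x)). Computing each image: σ(τ(1)) = σ(2) = 4, σ(τ(2)) = σ(10) = 9, σ(τ(3)) = σ(1) = 2, σ(τ(4)) = σ(8) = 10, σ(τ(5)) = σ(5) = 5, σ(τ(6)) = σ(4) = 7, σ(τ(7)) = σ(6) = 6, σ(τ(8)) = σ(7) = 1, σ(τ(9)) = σ(9) = 3, σ(τ(10)) = σ(3) = 8.
Hence σ ∘ τ = [4 9 2 10 5 7 6 1 3 8].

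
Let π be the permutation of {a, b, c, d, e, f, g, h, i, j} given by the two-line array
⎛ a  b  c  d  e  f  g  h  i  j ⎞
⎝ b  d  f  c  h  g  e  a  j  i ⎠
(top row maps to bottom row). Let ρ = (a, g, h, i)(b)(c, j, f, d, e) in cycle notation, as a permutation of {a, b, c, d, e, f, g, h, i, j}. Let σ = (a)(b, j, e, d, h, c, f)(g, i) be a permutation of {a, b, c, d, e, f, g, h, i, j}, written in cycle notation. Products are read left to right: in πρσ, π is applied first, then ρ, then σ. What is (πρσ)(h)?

(πρσ)(h) = σ(ρ(π(h))). π(h) = a, then ρ(a) = g, then σ(g) = i, so the result is i.

i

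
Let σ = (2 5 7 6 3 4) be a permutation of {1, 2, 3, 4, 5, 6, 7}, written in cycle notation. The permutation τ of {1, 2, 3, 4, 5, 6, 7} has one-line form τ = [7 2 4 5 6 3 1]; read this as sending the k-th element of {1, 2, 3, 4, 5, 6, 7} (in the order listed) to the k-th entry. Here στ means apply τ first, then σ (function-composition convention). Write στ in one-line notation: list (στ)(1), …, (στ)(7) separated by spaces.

Chase each element through τ then σ: 1 → 7 → 6; 2 → 2 → 5; 3 → 4 → 2; 4 → 5 → 7; 5 → 6 → 3; 6 → 3 → 4; 7 → 1 → 1.
So στ in one-line form is 6 5 2 7 3 4 1.

6 5 2 7 3 4 1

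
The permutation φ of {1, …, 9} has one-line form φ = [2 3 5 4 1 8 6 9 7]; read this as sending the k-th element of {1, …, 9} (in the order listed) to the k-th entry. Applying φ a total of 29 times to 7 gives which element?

6

Tracing 7 → 6 → … returns to 7 after 4 steps, so 7 lies in a 4-cycle (6, 8, 9, 7).
Since the cycle has length 4, φ^29 acts on it the same as φ^1 (29 mod 4 = 1).
Stepping 1 place around the cycle: 7 → 6.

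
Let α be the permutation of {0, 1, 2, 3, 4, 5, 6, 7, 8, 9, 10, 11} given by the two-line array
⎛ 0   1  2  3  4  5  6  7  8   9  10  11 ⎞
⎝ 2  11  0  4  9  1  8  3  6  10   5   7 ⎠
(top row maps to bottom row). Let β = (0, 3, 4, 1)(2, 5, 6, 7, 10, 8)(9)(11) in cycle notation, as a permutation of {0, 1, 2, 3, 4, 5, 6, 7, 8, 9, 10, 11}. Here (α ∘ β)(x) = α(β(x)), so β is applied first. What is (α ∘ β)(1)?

First apply β: β(1) = 0, then α(0) = 2. Thus (α ∘ β)(1) = 2.

2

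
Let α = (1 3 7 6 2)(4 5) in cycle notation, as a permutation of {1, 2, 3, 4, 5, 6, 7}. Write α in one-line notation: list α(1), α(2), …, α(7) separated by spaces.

3 1 7 5 4 2 6

Each element maps to the next entry in its cycle (wrapping to the front): 1→3, 2→1, 3→7, 4→5, 5→4, 6→2, 7→6.
Listing these in domain order gives 3 1 7 5 4 2 6.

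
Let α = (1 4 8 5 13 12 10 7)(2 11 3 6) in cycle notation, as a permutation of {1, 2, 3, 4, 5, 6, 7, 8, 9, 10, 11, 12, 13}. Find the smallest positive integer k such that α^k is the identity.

The cycle type of α is (8, 4, 1).
Since disjoint cycles commute, ord(α) = lcm(8, 4) = 8.

8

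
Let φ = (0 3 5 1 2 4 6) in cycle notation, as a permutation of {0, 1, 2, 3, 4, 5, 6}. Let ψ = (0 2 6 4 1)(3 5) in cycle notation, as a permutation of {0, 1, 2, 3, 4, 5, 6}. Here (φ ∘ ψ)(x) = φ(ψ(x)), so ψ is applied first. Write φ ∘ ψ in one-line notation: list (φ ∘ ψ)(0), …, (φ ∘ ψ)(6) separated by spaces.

For each element, apply ψ then φ: 0 → 2 → 4; 1 → 0 → 3; 2 → 6 → 0; 3 → 5 → 1; 4 → 1 → 2; 5 → 3 → 5; 6 → 4 → 6.
So φ ∘ ψ in one-line form is 4 3 0 1 2 5 6.

4 3 0 1 2 5 6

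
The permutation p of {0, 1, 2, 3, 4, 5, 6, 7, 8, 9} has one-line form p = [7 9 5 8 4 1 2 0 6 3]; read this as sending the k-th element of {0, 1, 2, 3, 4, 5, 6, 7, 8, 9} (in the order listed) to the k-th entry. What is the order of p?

14

The disjoint-cycle form of p has cycle lengths 7, 2, 1.
Since disjoint cycles commute, ord(p) = lcm(7, 2) = 14.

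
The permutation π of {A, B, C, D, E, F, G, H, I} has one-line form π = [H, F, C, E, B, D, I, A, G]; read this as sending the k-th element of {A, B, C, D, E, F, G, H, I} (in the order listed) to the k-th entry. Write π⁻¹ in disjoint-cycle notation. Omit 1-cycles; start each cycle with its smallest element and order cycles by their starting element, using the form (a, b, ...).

The cycle decomposition of π is (A, H)(B, F, D, E)(G, I).
Reversing each cycle (and rotating so the smallest element leads) gives π⁻¹ = (A, H)(B, E, D, F)(G, I).

(A, H)(B, E, D, F)(G, I)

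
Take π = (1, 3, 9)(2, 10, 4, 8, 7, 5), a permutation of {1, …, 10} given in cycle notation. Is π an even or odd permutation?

The cycle lengths are 6, 3, 1.
A cycle is odd iff its length is even; π has 1 even-length cycle, so sgn(π) = (−1)^1 and π is odd.

odd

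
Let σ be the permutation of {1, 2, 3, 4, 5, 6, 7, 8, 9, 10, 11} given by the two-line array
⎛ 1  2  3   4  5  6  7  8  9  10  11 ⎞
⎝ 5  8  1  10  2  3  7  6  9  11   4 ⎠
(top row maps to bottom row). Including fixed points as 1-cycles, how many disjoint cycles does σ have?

The cycle decomposition is (1, 5, 2, 8, 6, 3)(4, 10, 11)(7)(9), which has 4 cycles (counting 1-cycles).

4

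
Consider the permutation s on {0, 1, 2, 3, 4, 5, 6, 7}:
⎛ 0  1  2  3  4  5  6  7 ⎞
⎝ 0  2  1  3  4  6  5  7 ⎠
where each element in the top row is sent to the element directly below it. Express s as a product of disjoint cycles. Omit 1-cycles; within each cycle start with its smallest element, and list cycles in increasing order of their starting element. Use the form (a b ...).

(1 2)(5 6)

From 1: 1 → 2 → 1, closing the cycle (1 2).
Repeating from the next unused element and collecting all non-trivial cycles gives (1 2)(5 6).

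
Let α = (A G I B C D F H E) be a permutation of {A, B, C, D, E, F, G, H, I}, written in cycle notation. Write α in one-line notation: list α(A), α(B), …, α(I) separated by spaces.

G C D F A H I E B

Image by image: A→G, B→C, C→D, D→F, E→A, F→H, G→I, H→E, I→B.
So the one-line form is G C D F A H I E B.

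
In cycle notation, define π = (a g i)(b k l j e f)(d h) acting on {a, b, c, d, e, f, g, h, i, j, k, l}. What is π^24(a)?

a

a lies in the 3-cycle (a g i).
Powers repeat with period 3 on this cycle, and 24 mod 3 = 0, so π^24(a) = π^0(a).
So π^24(a) = a.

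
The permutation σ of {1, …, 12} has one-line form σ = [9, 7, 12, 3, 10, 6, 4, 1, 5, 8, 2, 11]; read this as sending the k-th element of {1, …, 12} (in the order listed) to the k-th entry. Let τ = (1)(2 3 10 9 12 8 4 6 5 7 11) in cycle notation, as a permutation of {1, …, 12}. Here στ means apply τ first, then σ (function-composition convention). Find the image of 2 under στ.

12

First apply τ: τ(2) = 3, then σ(3) = 12. Thus (στ)(2) = 12.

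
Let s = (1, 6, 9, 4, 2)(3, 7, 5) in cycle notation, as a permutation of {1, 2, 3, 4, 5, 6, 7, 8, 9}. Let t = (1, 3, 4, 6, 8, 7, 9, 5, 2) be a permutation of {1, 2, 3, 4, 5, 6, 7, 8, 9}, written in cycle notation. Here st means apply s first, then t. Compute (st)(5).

4

First apply s: s(5) = 3, then t(3) = 4. Thus (st)(5) = 4.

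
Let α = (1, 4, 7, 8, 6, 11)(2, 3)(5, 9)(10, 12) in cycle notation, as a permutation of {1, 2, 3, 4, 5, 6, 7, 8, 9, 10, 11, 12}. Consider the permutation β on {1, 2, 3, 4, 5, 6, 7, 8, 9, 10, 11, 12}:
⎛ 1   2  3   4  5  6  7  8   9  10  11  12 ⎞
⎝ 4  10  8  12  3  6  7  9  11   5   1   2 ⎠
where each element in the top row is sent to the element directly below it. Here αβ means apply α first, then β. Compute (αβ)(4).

(αβ)(4) = β(α(4)). α(4) = 7, then β(7) = 7. So (αβ)(4) = 7.

7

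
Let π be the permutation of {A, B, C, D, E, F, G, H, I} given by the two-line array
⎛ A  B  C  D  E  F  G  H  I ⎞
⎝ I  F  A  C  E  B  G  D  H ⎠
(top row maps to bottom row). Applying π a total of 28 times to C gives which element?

Tracing C → A → … returns to C after 5 steps, so C lies in a 5-cycle (A I H D C).
Since the cycle has length 5, π^28 acts on it the same as π^3 (28 mod 5 = 3).
Stepping 3 places around the cycle: C → A → I → H.

H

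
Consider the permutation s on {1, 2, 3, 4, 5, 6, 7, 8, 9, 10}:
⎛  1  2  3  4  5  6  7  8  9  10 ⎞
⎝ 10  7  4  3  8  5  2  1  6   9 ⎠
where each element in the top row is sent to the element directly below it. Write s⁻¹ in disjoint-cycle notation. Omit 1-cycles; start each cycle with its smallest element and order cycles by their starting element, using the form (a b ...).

(1 8 5 6 9 10)(2 7)(3 4)

The cycle decomposition of s is (1 10 9 6 5 8)(2 7)(3 4).
The inverse reverses every cycle; in canonical form, s⁻¹ = (1 8 5 6 9 10)(2 7)(3 4).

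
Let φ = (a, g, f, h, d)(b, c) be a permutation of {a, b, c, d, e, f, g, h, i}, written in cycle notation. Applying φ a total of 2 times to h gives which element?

a

h lies in the 5-cycle (a, g, f, h, d).
Stepping 2 places around the cycle: h → d → a.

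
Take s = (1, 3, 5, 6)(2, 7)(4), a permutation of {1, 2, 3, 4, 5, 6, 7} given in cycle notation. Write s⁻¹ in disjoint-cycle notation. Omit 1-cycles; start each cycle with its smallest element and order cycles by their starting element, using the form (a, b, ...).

(1, 6, 5, 3)(2, 7)

Inverting a permutation written in cycle notation just reverses the order within every cycle.
After reversing and putting each cycle's least element first, s⁻¹ = (1, 6, 5, 3)(2, 7).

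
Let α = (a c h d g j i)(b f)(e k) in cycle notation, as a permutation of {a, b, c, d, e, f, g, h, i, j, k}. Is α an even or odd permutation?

The cycle lengths are 7, 2, 2.
A cycle of length ℓ contributes ℓ−1 transpositions, so α is a product of 6 + 1 + 1 = 8 transpositions — even.

even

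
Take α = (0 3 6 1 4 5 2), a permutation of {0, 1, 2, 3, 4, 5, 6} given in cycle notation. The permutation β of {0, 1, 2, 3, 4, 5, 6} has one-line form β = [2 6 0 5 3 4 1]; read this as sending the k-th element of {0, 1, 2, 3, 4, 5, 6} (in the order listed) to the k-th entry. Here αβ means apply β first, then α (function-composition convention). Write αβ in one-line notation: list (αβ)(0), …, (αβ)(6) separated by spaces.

0 1 3 2 6 5 4

For each element, apply β then α: 0 → 2 → 0; 1 → 6 → 1; 2 → 0 → 3; 3 → 5 → 2; 4 → 3 → 6; 5 → 4 → 5; 6 → 1 → 4.
Collecting the images, αβ = [0 1 3 2 6 5 4].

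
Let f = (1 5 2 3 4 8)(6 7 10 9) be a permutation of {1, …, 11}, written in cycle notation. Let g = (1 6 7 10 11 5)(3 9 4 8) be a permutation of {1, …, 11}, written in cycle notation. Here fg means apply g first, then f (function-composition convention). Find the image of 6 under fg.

10

g(6) = 7, then f(7) = 10; composing gives (fg)(6) = 10.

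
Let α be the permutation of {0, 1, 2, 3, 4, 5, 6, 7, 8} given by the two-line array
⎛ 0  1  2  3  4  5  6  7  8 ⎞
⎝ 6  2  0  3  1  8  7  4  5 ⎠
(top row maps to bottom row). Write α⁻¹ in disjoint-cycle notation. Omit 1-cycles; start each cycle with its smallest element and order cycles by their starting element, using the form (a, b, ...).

The cycle decomposition of α is (0, 6, 7, 4, 1, 2)(5, 8).
Reversing each cycle (and rotating so the smallest element leads) gives α⁻¹ = (0, 2, 1, 4, 7, 6)(5, 8).

(0, 2, 1, 4, 7, 6)(5, 8)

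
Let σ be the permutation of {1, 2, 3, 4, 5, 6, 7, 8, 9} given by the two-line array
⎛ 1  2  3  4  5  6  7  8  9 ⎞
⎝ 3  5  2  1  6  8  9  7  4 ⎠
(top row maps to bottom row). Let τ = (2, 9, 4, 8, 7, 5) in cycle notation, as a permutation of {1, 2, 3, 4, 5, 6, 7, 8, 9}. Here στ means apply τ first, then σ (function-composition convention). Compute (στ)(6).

8

τ(6) = 6, then σ(6) = 8; composing gives (στ)(6) = 8.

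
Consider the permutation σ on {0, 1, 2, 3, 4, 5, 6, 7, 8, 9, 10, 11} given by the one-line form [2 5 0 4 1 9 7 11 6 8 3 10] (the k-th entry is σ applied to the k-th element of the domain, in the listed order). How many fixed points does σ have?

No element satisfies σ(x) = x, so there are 0 fixed points.

0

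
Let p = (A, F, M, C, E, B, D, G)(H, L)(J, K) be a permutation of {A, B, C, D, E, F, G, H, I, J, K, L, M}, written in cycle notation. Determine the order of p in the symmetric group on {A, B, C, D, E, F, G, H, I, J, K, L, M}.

The cycle type of p is (8, 2, 2, 1).
The order of p is the least common multiple of its cycle lengths: lcm(8, 2, 2) = 8.

8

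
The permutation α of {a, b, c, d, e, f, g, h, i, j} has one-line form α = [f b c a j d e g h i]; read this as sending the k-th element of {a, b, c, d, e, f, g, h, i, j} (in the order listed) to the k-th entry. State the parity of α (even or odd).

even

In disjoint-cycle form the cycle lengths are 5, 3, 1, 1.
A cycle is odd iff its length is even; α has 0 even-length cycles, so sgn(α) = (−1)^0 and α is even.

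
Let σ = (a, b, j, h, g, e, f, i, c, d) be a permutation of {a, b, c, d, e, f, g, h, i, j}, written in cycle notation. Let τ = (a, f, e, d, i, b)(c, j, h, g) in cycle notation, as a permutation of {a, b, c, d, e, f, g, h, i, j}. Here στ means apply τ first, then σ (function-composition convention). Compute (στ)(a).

i

τ(a) = f, then σ(f) = i; composing gives (στ)(a) = i.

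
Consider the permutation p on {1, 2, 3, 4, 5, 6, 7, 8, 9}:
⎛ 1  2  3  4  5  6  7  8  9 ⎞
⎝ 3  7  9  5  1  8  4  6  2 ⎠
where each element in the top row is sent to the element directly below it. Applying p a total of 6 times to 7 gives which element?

Tracing 7 → 4 → … returns to 7 after 7 steps, so 7 lies in a 7-cycle (1, 3, 9, 2, 7, 4, 5).
Advancing 6 steps from 7: 7 → 4 → 5 → 1 → 3 → 9 → 2.

2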